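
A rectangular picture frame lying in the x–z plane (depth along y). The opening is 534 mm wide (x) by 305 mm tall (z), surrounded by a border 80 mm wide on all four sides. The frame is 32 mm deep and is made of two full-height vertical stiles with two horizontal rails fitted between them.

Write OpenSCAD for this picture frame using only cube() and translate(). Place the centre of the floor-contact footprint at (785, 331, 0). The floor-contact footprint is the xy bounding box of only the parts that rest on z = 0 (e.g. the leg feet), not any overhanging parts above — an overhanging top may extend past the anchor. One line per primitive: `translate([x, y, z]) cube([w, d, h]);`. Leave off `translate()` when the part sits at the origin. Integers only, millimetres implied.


translate([438, 315, 0]) cube([80, 32, 465]);
translate([1052, 315, 0]) cube([80, 32, 465]);
translate([518, 315, 0]) cube([534, 32, 80]);
translate([518, 315, 385]) cube([534, 32, 80]);


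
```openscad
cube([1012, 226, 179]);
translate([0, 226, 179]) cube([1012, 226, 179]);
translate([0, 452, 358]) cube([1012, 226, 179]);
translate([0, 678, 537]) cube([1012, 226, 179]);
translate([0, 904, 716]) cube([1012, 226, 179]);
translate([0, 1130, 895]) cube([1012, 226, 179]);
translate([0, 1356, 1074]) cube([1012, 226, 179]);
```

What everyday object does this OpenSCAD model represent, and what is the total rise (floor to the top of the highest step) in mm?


A staircase. The total rise is 1253 mm.

7 identical blocks, each offset up and back from the previous — a staircase. Each step is 179 mm tall and there are 7 of them, so the total rise is 7 × 179 = 1253 mm.


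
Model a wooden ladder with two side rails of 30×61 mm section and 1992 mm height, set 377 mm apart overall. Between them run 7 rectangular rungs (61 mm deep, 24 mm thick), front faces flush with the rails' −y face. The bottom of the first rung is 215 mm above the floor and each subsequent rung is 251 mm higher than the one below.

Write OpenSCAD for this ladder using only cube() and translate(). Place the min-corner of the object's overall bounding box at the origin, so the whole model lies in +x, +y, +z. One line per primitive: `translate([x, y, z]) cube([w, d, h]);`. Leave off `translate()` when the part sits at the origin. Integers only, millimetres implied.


cube([30, 61, 1992]);
translate([347, 0, 0]) cube([30, 61, 1992]);
translate([30, 0, 215]) cube([317, 61, 24]);
translate([30, 0, 466]) cube([317, 61, 24]);
translate([30, 0, 717]) cube([317, 61, 24]);
translate([30, 0, 968]) cube([317, 61, 24]);
translate([30, 0, 1219]) cube([317, 61, 24]);
translate([30, 0, 1470]) cube([317, 61, 24]);
translate([30, 0, 1721]) cube([317, 61, 24]);


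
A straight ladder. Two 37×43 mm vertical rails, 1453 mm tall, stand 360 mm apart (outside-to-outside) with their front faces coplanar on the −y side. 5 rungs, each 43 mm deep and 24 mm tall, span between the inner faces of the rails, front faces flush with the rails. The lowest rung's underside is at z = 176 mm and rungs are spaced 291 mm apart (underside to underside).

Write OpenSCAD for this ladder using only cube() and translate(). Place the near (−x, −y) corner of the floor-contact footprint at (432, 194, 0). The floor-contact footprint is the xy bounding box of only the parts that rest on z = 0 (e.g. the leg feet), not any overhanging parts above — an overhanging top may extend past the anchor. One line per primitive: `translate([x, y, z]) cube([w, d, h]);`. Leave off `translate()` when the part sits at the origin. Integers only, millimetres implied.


translate([432, 194, 0]) cube([37, 43, 1453]);
translate([755, 194, 0]) cube([37, 43, 1453]);
translate([469, 194, 176]) cube([286, 43, 24]);
translate([469, 194, 467]) cube([286, 43, 24]);
translate([469, 194, 758]) cube([286, 43, 24]);
translate([469, 194, 1049]) cube([286, 43, 24]);
translate([469, 194, 1340]) cube([286, 43, 24]);


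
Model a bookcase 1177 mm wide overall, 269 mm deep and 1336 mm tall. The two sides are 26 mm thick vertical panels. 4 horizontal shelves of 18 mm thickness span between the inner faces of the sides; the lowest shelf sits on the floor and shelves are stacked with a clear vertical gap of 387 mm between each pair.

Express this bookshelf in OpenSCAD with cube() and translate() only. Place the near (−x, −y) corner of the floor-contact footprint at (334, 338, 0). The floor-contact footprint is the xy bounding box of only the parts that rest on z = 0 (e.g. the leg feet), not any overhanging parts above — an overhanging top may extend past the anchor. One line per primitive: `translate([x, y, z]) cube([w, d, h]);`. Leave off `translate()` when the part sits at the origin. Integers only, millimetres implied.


translate([334, 338, 0]) cube([26, 269, 1336]);
translate([1485, 338, 0]) cube([26, 269, 1336]);
translate([360, 338, 0]) cube([1125, 269, 18]);
translate([360, 338, 405]) cube([1125, 269, 18]);
translate([360, 338, 810]) cube([1125, 269, 18]);
translate([360, 338, 1215]) cube([1125, 269, 18]);


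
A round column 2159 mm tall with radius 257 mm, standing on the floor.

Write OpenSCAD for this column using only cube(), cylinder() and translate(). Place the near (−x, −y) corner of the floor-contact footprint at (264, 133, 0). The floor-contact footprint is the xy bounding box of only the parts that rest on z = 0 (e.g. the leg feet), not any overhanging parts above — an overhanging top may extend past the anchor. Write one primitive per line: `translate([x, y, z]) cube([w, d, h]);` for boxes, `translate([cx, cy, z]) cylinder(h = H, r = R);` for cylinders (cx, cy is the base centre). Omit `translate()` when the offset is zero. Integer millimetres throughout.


translate([521, 390, 0]) cylinder(h = 2159, r = 257);


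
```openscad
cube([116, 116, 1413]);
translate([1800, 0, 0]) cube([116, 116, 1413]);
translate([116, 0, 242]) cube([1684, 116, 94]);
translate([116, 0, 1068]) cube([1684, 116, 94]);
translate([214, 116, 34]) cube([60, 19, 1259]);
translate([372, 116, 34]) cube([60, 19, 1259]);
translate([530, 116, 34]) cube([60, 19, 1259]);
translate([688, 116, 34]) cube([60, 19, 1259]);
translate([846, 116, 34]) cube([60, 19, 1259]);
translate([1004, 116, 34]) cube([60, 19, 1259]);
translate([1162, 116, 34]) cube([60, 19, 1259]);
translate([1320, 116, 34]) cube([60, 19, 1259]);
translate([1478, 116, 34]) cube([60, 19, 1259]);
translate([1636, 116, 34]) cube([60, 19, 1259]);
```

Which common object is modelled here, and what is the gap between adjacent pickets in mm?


A fence section. The picket gap is 98 mm.

Two posts, two rails, 10 pickets — a fence section. Span 1684 mm holds 10 pickets of 60 mm with 11 equal gaps: ⌊(1684 − 10·60) / 11⌋ = 98 mm.


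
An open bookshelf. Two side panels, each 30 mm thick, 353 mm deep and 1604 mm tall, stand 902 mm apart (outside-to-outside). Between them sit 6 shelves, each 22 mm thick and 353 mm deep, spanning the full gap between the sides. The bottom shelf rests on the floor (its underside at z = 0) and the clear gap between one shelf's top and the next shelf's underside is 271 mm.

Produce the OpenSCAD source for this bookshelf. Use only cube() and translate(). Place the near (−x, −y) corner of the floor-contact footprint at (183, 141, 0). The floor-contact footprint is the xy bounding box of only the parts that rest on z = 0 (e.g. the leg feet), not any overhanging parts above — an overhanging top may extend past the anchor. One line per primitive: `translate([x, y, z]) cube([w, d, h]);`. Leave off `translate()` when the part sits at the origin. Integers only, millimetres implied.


translate([183, 141, 0]) cube([30, 353, 1604]);
translate([1055, 141, 0]) cube([30, 353, 1604]);
translate([213, 141, 0]) cube([842, 353, 22]);
translate([213, 141, 293]) cube([842, 353, 22]);
translate([213, 141, 586]) cube([842, 353, 22]);
translate([213, 141, 879]) cube([842, 353, 22]);
translate([213, 141, 1172]) cube([842, 353, 22]);
translate([213, 141, 1465]) cube([842, 353, 22]);


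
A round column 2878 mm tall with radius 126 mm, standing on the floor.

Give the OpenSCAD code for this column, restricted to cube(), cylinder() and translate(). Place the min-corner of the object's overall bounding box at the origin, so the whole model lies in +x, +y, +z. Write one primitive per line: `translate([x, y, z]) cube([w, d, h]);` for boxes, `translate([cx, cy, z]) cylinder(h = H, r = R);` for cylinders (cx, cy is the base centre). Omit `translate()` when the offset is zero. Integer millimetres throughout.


translate([126, 126, 0]) cylinder(h = 2878, r = 126);


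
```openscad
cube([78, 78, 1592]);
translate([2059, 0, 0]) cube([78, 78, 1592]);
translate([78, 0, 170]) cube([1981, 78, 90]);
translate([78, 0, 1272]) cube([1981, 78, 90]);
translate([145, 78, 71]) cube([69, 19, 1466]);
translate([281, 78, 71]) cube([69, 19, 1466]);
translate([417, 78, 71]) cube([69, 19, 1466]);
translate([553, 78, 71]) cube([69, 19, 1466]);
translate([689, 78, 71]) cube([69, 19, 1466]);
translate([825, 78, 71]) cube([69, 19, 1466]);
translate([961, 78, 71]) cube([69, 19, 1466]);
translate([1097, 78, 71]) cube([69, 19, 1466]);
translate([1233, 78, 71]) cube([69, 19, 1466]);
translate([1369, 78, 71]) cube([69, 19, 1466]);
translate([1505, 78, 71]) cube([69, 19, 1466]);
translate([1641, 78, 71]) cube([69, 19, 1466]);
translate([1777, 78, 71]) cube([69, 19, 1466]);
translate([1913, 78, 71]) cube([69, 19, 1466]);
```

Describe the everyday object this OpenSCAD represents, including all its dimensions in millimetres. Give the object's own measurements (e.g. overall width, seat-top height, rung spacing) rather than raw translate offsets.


A fence section. Two 78×78 mm posts, 1592 mm tall, stand on the floor with a clear span of 1981 mm between their inner faces. Two horizontal rails of 78×90 mm section span the gap between the posts with their undersides at z = 170 mm and z = 1272 mm, flush with the posts' −y face. 14 pickets, each 69 mm wide, 19 mm thick and 1466 mm tall, are fixed to the +y face of the rails with their bottoms at z = 71 mm, spaced across the span with a 67 mm gap after the −x post and between neighbouring pickets, with 77 mm left before the +x post.


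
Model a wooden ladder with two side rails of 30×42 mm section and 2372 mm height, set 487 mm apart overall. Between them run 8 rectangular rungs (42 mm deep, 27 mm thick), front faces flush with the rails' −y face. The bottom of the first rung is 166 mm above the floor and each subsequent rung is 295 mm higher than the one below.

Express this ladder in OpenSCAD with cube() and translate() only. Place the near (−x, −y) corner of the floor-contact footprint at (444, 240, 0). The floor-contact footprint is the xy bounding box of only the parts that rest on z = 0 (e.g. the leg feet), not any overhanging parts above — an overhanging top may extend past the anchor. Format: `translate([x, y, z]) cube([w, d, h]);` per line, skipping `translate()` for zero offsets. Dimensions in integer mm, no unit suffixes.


// rung span = 487 - 2*30 = 427
// rung[k] z = 166 + k*295
translate([444, 240, 0]) cube([30, 42, 2372]);
translate([901, 240, 0]) cube([30, 42, 2372]);
translate([474, 240, 166]) cube([427, 42, 27]);
translate([474, 240, 461]) cube([427, 42, 27]);
translate([474, 240, 756]) cube([427, 42, 27]);
translate([474, 240, 1051]) cube([427, 42, 27]);
translate([474, 240, 1346]) cube([427, 42, 27]);
translate([474, 240, 1641]) cube([427, 42, 27]);
translate([474, 240, 1936]) cube([427, 42, 27]);
translate([474, 240, 2231]) cube([427, 42, 27]);


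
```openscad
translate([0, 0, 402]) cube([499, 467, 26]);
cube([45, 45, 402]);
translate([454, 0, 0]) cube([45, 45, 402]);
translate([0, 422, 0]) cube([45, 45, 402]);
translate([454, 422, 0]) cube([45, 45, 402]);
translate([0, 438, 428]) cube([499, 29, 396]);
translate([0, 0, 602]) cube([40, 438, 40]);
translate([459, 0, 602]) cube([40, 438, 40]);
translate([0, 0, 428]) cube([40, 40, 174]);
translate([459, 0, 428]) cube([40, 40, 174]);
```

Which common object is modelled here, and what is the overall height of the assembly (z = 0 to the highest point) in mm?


A chair. The overall height is 824 mm.

A slab on four corner posts with a tall panel at the back — a chair. The seat slab sits at z = 402 with thickness 26, and the 396 mm backrest starts at the seat top, so the overall height is 402 + 26 + 396 = 824 mm.


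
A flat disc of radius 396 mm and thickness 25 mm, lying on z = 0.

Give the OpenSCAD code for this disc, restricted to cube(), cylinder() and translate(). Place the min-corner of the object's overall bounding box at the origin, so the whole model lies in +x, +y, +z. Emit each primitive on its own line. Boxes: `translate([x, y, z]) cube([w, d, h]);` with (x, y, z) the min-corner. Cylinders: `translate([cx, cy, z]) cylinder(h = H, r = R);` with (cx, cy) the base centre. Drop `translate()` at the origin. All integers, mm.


translate([396, 396, 0]) cylinder(h = 25, r = 396);


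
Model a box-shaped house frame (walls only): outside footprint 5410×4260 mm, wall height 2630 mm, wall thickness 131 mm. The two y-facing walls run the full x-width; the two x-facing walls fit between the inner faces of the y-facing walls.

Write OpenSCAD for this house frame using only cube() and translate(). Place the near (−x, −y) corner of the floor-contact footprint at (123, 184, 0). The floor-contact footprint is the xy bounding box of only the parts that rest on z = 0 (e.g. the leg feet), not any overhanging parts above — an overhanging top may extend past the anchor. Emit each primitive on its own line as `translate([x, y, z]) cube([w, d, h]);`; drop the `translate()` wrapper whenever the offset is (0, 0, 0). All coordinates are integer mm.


translate([123, 184, 0]) cube([5410, 131, 2630]);
translate([123, 4313, 0]) cube([5410, 131, 2630]);
translate([123, 315, 0]) cube([131, 3998, 2630]);
translate([5402, 315, 0]) cube([131, 3998, 2630]);


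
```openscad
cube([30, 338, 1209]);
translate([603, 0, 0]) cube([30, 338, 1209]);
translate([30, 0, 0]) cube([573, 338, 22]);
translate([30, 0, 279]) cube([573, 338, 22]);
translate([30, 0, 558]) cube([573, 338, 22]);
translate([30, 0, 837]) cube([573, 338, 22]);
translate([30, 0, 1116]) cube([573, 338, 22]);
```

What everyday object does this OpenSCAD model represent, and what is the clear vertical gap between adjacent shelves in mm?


A bookshelf. The clear shelf gap is 257 mm.

Two tall side panels with 5 horizontal boards between them — a bookshelf. The first two shelf undersides are at z = 0 and z = 279; with shelf thickness 22, the clear gap is 279 − 0 − 22 = 257 mm.


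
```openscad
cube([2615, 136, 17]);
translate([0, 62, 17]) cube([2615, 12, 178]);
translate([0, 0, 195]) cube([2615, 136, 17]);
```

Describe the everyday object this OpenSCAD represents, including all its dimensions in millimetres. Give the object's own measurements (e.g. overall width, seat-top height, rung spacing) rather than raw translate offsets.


An I-beam lying along x, 2615 mm long. Overall section height 212 mm. Two flanges 136 mm wide (y) and 17 mm thick, one on the floor and one at the top; a web 12 mm thick runs between them, centred on the flange width.


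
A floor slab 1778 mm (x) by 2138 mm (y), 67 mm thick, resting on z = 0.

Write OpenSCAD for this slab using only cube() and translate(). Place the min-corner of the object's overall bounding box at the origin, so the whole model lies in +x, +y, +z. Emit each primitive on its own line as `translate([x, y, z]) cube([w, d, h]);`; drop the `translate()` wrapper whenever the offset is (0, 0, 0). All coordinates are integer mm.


cube([1778, 2138, 67]);


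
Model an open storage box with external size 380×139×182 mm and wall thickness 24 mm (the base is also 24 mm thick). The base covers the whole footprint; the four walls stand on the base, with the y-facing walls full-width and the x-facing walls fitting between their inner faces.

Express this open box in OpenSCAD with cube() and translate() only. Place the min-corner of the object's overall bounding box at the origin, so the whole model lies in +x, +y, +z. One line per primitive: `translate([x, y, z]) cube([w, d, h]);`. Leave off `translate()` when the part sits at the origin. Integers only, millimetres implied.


cube([380, 139, 24]);
translate([0, 0, 24]) cube([380, 24, 158]);
translate([0, 115, 24]) cube([380, 24, 158]);
translate([0, 24, 24]) cube([24, 91, 158]);
translate([356, 24, 24]) cube([24, 91, 158]);


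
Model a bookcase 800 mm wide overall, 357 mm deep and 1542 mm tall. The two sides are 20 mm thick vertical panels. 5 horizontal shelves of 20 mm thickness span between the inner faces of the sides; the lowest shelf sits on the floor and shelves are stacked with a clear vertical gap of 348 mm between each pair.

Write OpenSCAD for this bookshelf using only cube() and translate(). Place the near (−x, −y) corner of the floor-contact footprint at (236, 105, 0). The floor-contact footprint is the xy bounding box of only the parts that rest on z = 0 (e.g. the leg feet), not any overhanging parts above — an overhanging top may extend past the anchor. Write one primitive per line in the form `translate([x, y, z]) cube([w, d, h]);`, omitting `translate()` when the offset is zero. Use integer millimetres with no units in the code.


translate([236, 105, 0]) cube([20, 357, 1542]);
translate([1016, 105, 0]) cube([20, 357, 1542]);
translate([256, 105, 0]) cube([760, 357, 20]);
translate([256, 105, 368]) cube([760, 357, 20]);
translate([256, 105, 736]) cube([760, 357, 20]);
translate([256, 105, 1104]) cube([760, 357, 20]);
translate([256, 105, 1472]) cube([760, 357, 20]);


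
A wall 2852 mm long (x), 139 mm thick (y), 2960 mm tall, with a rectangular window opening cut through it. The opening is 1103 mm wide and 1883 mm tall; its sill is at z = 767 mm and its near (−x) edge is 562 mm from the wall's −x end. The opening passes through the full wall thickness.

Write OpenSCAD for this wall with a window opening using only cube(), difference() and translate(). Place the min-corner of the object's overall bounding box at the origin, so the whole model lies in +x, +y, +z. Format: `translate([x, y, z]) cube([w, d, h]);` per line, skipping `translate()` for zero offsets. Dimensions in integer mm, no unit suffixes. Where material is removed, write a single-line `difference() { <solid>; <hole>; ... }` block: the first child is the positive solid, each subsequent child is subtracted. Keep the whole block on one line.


difference() { cube([2852, 139, 2960]); translate([562, 0, 767]) cube([1103, 139, 1883]); }


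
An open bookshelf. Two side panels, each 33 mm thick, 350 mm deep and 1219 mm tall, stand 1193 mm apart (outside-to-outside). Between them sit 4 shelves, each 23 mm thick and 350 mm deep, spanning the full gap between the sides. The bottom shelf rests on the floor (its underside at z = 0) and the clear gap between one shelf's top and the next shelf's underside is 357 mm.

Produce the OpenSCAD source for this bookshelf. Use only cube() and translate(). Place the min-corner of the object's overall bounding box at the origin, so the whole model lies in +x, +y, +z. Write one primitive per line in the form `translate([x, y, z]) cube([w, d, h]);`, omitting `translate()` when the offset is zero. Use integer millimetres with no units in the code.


cube([33, 350, 1219]);
translate([1160, 0, 0]) cube([33, 350, 1219]);
translate([33, 0, 0]) cube([1127, 350, 23]);
translate([33, 0, 380]) cube([1127, 350, 23]);
translate([33, 0, 760]) cube([1127, 350, 23]);
translate([33, 0, 1140]) cube([1127, 350, 23]);


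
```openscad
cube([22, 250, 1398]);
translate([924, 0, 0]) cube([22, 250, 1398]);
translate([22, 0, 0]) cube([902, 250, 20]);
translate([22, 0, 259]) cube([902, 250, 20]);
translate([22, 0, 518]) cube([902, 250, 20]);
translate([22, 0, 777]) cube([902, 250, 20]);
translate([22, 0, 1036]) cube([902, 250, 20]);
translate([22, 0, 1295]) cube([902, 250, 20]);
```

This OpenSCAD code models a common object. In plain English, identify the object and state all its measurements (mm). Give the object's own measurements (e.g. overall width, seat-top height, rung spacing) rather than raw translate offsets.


An open bookshelf. Two side panels, each 22 mm thick, 250 mm deep and 1398 mm tall, stand 946 mm apart (outside-to-outside). Between them sit 6 shelves, each 20 mm thick and 250 mm deep, spanning the full gap between the sides. The bottom shelf rests on the floor (its underside at z = 0) and the clear gap between one shelf's top and the next shelf's underside is 239 mm.


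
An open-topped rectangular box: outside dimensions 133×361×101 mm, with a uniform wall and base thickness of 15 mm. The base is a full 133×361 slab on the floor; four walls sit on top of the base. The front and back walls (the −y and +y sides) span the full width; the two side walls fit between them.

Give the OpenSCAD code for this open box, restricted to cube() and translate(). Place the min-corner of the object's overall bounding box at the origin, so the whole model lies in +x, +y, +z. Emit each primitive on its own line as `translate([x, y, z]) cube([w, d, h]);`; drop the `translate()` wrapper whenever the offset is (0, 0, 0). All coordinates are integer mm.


cube([133, 361, 15]);
translate([0, 0, 15]) cube([133, 15, 86]);
translate([0, 346, 15]) cube([133, 15, 86]);
translate([0, 15, 15]) cube([15, 331, 86]);
translate([118, 15, 15]) cube([15, 331, 86]);


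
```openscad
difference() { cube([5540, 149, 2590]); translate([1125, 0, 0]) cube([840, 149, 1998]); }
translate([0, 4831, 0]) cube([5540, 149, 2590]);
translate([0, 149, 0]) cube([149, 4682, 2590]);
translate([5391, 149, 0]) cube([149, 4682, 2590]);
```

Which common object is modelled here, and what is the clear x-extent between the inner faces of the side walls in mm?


A single room. The interior width is 5242 mm.

Four walls enclosing a rectangle with a door in the front wall — a room. Outside width 5540 minus two 149 mm walls gives 5242 mm.


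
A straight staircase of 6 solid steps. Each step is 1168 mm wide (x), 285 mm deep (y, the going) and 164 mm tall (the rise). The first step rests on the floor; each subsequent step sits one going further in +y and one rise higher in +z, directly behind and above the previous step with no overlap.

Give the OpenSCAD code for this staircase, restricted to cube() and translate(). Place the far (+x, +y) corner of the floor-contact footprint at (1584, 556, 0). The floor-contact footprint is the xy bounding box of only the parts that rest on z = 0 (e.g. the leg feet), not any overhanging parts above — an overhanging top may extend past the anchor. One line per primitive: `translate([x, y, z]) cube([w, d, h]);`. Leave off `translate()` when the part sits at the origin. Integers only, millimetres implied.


translate([416, 271, 0]) cube([1168, 285, 164]);
translate([416, 556, 164]) cube([1168, 285, 164]);
translate([416, 841, 328]) cube([1168, 285, 164]);
translate([416, 1126, 492]) cube([1168, 285, 164]);
translate([416, 1411, 656]) cube([1168, 285, 164]);
translate([416, 1696, 820]) cube([1168, 285, 164]);


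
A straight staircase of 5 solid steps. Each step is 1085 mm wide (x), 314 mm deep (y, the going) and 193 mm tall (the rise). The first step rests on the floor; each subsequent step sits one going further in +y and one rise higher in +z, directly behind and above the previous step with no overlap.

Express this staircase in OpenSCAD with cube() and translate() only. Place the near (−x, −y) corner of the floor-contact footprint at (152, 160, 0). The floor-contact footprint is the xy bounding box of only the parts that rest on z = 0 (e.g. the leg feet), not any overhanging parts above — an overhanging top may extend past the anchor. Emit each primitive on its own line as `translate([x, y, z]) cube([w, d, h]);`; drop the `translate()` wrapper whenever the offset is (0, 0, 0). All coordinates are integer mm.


translate([152, 160, 0]) cube([1085, 314, 193]);
translate([152, 474, 193]) cube([1085, 314, 193]);
translate([152, 788, 386]) cube([1085, 314, 193]);
translate([152, 1102, 579]) cube([1085, 314, 193]);
translate([152, 1416, 772]) cube([1085, 314, 193]);


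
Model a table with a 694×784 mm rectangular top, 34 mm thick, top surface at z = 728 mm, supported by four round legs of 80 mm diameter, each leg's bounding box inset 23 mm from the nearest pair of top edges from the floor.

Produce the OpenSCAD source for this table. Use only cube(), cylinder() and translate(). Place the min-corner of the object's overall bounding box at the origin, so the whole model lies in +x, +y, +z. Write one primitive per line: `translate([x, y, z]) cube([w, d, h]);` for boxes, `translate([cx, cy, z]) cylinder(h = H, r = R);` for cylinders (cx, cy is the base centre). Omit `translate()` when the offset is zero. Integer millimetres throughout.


translate([0, 0, 694]) cube([694, 784, 34]);
translate([63, 63, 0]) cylinder(h = 694, r = 40);
translate([631, 63, 0]) cylinder(h = 694, r = 40);
translate([63, 721, 0]) cylinder(h = 694, r = 40);
translate([631, 721, 0]) cylinder(h = 694, r = 40);


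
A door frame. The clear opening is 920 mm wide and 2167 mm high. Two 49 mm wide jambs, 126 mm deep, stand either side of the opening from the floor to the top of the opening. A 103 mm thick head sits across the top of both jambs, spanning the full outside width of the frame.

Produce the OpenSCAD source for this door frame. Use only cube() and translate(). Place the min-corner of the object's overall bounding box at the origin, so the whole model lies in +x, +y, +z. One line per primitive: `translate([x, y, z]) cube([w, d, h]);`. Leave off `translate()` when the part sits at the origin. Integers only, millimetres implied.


cube([49, 126, 2167]);
translate([969, 0, 0]) cube([49, 126, 2167]);
translate([0, 0, 2167]) cube([1018, 126, 103]);


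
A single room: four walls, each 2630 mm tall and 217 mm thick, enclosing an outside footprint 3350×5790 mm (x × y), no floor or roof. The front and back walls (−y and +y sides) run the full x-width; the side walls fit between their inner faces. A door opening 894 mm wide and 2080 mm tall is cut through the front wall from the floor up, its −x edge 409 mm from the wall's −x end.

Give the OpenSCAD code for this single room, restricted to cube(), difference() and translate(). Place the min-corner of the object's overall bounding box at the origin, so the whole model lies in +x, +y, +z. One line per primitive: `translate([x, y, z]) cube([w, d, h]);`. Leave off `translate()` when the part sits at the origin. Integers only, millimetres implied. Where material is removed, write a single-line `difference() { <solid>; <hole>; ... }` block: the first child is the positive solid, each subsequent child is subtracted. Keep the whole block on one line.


difference() { cube([3350, 217, 2630]); translate([409, 0, 0]) cube([894, 217, 2080]); }
translate([0, 5573, 0]) cube([3350, 217, 2630]);
translate([0, 217, 0]) cube([217, 5356, 2630]);
translate([3133, 217, 0]) cube([217, 5356, 2630]);


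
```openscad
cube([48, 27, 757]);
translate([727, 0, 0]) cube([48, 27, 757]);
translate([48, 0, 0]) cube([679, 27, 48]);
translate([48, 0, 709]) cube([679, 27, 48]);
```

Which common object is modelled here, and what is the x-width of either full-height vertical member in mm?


A picture frame. The border width is 48 mm.

Four thin pieces enclosing a rectangular opening — a picture frame. The two full-height stiles are 757 mm tall; the top rail sits at z = 709 and is 48 mm tall, so the border above the opening is 757 − 709 = 48 mm, matching the stile x-width.


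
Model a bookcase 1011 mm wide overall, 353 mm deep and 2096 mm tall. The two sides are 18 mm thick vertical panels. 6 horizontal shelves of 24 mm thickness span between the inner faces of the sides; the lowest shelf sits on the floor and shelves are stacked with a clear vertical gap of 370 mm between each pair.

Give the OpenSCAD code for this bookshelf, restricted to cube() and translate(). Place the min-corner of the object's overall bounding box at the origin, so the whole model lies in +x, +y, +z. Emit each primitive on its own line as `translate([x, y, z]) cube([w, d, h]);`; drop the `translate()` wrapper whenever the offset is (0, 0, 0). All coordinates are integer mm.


cube([18, 353, 2096]);
translate([993, 0, 0]) cube([18, 353, 2096]);
translate([18, 0, 0]) cube([975, 353, 24]);
translate([18, 0, 394]) cube([975, 353, 24]);
translate([18, 0, 788]) cube([975, 353, 24]);
translate([18, 0, 1182]) cube([975, 353, 24]);
translate([18, 0, 1576]) cube([975, 353, 24]);
translate([18, 0, 1970]) cube([975, 353, 24]);


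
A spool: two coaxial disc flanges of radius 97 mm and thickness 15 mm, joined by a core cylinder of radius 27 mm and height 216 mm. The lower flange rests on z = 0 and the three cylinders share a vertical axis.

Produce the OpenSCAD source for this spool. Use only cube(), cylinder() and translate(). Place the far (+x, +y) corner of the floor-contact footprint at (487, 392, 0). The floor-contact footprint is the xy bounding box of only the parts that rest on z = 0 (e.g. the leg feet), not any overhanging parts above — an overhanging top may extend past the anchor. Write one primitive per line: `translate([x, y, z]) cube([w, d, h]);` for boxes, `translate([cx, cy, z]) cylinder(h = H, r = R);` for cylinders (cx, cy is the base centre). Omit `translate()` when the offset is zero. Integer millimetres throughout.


translate([390, 295, 0]) cylinder(h = 15, r = 97);
translate([390, 295, 15]) cylinder(h = 216, r = 27);
translate([390, 295, 231]) cylinder(h = 15, r = 97);


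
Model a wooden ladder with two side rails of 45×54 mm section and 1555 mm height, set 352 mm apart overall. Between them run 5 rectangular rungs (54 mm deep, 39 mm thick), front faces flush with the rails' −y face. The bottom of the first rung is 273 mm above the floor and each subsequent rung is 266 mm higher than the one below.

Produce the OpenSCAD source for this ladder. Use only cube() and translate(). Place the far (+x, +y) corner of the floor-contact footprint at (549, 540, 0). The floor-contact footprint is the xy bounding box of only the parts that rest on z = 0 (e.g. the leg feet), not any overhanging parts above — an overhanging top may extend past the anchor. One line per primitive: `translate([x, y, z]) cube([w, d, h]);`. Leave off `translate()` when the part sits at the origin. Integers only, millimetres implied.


translate([197, 486, 0]) cube([45, 54, 1555]);
translate([504, 486, 0]) cube([45, 54, 1555]);
translate([242, 486, 273]) cube([262, 54, 39]);
translate([242, 486, 539]) cube([262, 54, 39]);
translate([242, 486, 805]) cube([262, 54, 39]);
translate([242, 486, 1071]) cube([262, 54, 39]);
translate([242, 486, 1337]) cube([262, 54, 39]);


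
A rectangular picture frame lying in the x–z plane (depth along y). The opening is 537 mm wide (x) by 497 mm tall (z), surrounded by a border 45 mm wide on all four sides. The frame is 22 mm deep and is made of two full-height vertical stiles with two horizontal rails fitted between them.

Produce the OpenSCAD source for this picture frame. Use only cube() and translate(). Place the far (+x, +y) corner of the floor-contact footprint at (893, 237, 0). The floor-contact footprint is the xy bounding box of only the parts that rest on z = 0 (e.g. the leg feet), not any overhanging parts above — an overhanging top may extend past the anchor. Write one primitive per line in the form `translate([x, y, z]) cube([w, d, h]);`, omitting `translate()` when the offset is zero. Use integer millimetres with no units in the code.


translate([266, 215, 0]) cube([45, 22, 587]);
translate([848, 215, 0]) cube([45, 22, 587]);
translate([311, 215, 0]) cube([537, 22, 45]);
translate([311, 215, 542]) cube([537, 22, 45]);


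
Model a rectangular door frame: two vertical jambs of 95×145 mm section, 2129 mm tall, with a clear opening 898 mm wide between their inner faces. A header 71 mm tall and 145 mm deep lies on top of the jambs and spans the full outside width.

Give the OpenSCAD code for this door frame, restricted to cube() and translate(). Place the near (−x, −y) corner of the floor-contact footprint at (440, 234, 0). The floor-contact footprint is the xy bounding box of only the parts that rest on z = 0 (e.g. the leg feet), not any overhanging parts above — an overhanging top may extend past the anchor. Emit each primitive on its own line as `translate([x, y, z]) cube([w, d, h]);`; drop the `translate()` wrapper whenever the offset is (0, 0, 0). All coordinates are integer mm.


translate([440, 234, 0]) cube([95, 145, 2129]);
translate([1433, 234, 0]) cube([95, 145, 2129]);
translate([440, 234, 2129]) cube([1088, 145, 71]);


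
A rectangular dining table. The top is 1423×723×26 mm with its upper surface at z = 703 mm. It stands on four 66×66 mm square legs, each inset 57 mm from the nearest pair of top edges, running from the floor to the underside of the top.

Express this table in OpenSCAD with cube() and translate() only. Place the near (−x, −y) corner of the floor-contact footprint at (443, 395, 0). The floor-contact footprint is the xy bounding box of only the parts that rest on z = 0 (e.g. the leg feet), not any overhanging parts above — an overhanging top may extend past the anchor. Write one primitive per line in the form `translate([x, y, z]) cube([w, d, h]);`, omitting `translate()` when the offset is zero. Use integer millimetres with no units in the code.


translate([386, 338, 677]) cube([1423, 723, 26]);
translate([443, 395, 0]) cube([66, 66, 677]);
translate([1686, 395, 0]) cube([66, 66, 677]);
translate([443, 938, 0]) cube([66, 66, 677]);
translate([1686, 938, 0]) cube([66, 66, 677]);


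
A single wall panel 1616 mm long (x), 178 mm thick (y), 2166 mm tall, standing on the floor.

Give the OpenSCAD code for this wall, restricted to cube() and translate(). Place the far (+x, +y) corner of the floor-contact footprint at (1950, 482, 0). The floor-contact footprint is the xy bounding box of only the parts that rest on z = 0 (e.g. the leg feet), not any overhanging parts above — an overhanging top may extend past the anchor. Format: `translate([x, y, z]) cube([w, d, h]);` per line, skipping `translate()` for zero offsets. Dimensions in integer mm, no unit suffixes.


translate([334, 304, 0]) cube([1616, 178, 2166]);


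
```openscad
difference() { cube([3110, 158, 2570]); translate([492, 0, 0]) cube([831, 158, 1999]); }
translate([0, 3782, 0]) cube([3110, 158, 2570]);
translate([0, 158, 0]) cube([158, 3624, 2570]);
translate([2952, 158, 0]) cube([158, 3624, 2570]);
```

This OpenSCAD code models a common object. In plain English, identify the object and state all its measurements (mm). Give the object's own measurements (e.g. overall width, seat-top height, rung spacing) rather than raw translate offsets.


A single room: four walls, each 2570 mm tall and 158 mm thick, enclosing an outside footprint 3110×3940 mm (x × y), no floor or roof. The front and back walls (−y and +y sides) run the full x-width; the side walls fit between their inner faces. A door opening 831 mm wide and 1999 mm tall is cut through the front wall from the floor up, its −x edge 492 mm from the wall's −x end.


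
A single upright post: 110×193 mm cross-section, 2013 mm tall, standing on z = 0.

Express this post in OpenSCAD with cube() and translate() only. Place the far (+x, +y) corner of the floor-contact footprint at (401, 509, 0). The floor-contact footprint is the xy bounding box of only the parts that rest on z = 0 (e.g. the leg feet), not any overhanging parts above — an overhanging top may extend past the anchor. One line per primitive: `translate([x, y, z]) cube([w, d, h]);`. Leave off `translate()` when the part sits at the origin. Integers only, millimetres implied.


translate([291, 316, 0]) cube([110, 193, 2013]);


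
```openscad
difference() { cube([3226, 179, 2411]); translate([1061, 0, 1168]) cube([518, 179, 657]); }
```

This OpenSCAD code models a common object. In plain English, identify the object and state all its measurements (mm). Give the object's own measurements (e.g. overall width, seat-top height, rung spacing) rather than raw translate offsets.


A wall 3226 mm long (x), 179 mm thick (y), 2411 mm tall, with a rectangular window opening cut through it. The opening is 518 mm wide and 657 mm tall; its sill is at z = 1168 mm and its near (−x) edge is 1061 mm from the wall's −x end. The opening passes through the full wall thickness.


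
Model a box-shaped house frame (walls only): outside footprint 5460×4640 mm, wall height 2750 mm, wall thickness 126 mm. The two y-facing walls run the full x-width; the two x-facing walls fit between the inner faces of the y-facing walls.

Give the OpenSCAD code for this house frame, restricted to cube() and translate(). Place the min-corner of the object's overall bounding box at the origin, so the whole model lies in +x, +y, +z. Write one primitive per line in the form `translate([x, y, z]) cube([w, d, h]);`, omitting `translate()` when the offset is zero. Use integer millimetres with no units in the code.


cube([5460, 126, 2750]);
translate([0, 4514, 0]) cube([5460, 126, 2750]);
translate([0, 126, 0]) cube([126, 4388, 2750]);
translate([5334, 126, 0]) cube([126, 4388, 2750]);


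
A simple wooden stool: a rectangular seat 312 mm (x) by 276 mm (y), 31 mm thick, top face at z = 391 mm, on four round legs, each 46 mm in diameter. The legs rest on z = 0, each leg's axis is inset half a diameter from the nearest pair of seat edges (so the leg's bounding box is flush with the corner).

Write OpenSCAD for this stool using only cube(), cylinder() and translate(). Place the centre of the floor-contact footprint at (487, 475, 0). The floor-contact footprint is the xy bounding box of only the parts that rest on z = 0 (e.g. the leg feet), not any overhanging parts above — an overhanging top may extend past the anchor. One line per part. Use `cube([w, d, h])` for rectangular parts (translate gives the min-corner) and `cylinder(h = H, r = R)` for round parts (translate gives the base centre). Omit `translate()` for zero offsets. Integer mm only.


translate([331, 337, 360]) cube([312, 276, 31]);
translate([354, 360, 0]) cylinder(h = 360, r = 23);
translate([620, 360, 0]) cylinder(h = 360, r = 23);
translate([354, 590, 0]) cylinder(h = 360, r = 23);
translate([620, 590, 0]) cylinder(h = 360, r = 23);


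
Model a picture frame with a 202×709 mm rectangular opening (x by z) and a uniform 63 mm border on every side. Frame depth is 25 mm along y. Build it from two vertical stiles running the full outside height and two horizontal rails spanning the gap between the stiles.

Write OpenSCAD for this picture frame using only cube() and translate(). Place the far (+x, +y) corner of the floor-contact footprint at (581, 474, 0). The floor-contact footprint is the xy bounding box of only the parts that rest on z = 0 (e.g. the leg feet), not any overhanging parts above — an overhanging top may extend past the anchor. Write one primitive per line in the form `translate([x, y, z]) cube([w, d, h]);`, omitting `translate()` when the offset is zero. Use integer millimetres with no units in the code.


translate([253, 449, 0]) cube([63, 25, 835]);
translate([518, 449, 0]) cube([63, 25, 835]);
translate([316, 449, 0]) cube([202, 25, 63]);
translate([316, 449, 772]) cube([202, 25, 63]);


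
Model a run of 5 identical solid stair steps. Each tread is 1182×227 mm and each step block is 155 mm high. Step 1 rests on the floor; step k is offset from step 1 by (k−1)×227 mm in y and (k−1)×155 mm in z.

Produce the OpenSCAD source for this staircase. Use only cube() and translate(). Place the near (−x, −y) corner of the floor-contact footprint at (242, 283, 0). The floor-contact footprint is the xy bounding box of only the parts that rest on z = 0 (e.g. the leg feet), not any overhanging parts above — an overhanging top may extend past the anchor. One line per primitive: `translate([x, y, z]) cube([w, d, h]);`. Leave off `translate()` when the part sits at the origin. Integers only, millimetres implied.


translate([242, 283, 0]) cube([1182, 227, 155]);
translate([242, 510, 155]) cube([1182, 227, 155]);
translate([242, 737, 310]) cube([1182, 227, 155]);
translate([242, 964, 465]) cube([1182, 227, 155]);
translate([242, 1191, 620]) cube([1182, 227, 155]);
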